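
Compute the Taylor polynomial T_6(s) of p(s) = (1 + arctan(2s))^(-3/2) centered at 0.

Let u equal the inner series; expand the outer function in u and truncate.
p(0) = 1
p′(0) = -3
p′′(0) = 15
p′′′(0) = -81
p^(4)(0) = 465
p^(5)(0) = -3147
p^(6)(0) = 28095

1873*s^6/48 - 1049*s^5/40 + 155*s^4/8 - 27*s^3/2 + 15*s^2/2 - 3*s + 1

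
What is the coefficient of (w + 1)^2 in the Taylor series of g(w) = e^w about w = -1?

e^(-1)/2

Compute the successive derivatives at the expansion point and divide by k!.
[(w + 1)^0] = e^(-1);  [(w + 1)^1] = e^(-1);  [(w + 1)^2] = e^(-1)/2.
So c_2 = g′′(-1)/2! = e^(-1)/2.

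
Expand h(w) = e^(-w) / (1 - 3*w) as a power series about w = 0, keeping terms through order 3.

58*w^3/3 + 13*w^2/2 + 2*w + 1

Multiply the numerator's expansion by the denominator's geometric series.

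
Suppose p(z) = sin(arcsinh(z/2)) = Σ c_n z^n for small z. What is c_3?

Substitute the inner expansion into the outer series and collect powers.
p(0) = 0
p′(0) = 1/2
p′′(0) = 0
p′′′(0) = -1/4
Then c_k = p^(k)(0)/k! gives each Taylor coefficient.

-1/24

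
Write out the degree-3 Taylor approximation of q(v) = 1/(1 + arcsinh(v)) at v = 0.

-5*v^3/6 + v^2 - v + 1

Substitute the inner expansion into the outer series and collect powers.
[v^0] = 1;  [v^1] = -1;  [v^2] = 1;  [v^3] = -5/6.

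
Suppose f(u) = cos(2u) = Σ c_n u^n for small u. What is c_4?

f(0) = 1
f′(0) = 0
f′′(0) = -4
f′′′(0) = 0
f^(4)(0) = 16
So c_4 = f^(4)(0)/4! = 2/3.

2/3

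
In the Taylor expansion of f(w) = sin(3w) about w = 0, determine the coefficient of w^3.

f(0) = 0
f′(0) = 3
f′′(0) = 0
f′′′(0) = -27
The Taylor polynomial is Σ f^(k)(0)/k! · w^k.

-9/2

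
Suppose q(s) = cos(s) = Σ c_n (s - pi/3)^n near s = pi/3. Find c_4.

1/48

Apply the Taylor formula c_k = f^(k)(a)/k!.
q(pi/3) = 1/2
q′(pi/3) = -sqrt(3)/2
q′′(pi/3) = -1/2
q′′′(pi/3) = sqrt(3)/2
q^(4)(pi/3) = 1/2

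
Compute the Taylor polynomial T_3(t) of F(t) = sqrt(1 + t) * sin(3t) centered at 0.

Expand each factor separately, then convolve coefficients.
F(0) = 0
F′(0) = 3
F′′(0) = 3
F′′′(0) = -117/4

-39*t^3/8 + 3*t^2/2 + 3*t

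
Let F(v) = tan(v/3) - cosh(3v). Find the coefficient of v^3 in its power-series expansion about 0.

1/81

Combine the two series term by term.
F(0) = -1
F′(0) = 1/3
F′′(0) = -9
F′′′(0) = 2/27
So c_3 = F′′′(0)/3! = 1/81.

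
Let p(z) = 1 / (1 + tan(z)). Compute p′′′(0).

-8

Use the geometric series for the reciprocal, then substitute.
The coefficient of z^3 in the expansion is -4/3, so p′′′(0) = 3! * (-4/3) = -8.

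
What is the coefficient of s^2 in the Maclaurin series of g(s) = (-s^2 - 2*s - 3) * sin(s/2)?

Distribute the polynomial across the series and collect like powers.
[s^0] = 0;  [s^1] = -3/2;  [s^2] = -1.
So c_2 = g′′(0)/2! = -1.

-1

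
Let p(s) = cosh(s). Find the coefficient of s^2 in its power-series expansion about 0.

1/2

p(0) = 1
p′(0) = 0
p′′(0) = 1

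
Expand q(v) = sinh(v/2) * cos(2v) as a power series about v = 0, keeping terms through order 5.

Take the Cauchy product of the two expansions.
q(0) = 0
q′(0) = 1/2
q′′(0) = 0
q′′′(0) = -47/8
q^(4)(0) = 0
q^(5)(0) = 1121/32

1121*v^5/3840 - 47*v^3/48 + v/2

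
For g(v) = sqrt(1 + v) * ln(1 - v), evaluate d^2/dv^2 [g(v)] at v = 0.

-2

Multiply the two series term by term and collect like powers.
From the series, [v^2] g = -1; multiply by 2! = 2 to get -2.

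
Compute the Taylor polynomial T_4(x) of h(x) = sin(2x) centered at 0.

-4*x^3/3 + 2*x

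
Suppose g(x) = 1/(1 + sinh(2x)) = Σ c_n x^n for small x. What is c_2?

Plug the Maclaurin series of the inner function into that of the outer and collect terms.
[x^0] = 1;  [x^1] = -2;  [x^2] = 4.

4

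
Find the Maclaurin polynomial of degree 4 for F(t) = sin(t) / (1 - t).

Expand each factor separately, then convolve coefficients.
F(0) = 0
F′(0) = 1
F′′(0) = 2
F′′′(0) = 5
F^(4)(0) = 20

5*t^4/6 + 5*t^3/6 + t^2 + t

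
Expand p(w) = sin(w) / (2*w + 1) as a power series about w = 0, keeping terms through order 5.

Multiply the numerator's expansion by the denominator's geometric series.
p(0) = 0
p′(0) = 1
p′′(0) = -4
p′′′(0) = 23
p^(4)(0) = -184
p^(5)(0) = 1841
Then c_k = p^(k)(0)/k! gives each Taylor coefficient.

1841*w^5/120 - 23*w^4/3 + 23*w^3/6 - 2*w^2 + w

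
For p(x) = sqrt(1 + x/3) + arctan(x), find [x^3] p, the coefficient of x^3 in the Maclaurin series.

-143/432

Add the two expansions coefficient-wise.
[x^0] = 1;  [x^1] = 7/6;  [x^2] = -1/72;  [x^3] = -143/432.
So c_3 = p′′′(0)/3! = -143/432.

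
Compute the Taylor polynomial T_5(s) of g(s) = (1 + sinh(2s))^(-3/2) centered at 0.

-4881*s^5/40 + 395*s^4/8 - 39*s^3/2 + 15*s^2/2 - 3*s + 1

Compose series: expand the inner function first, then feed it into the outer expansion.
[s^0] = 1;  [s^1] = -3;  [s^2] = 15/2;  [s^3] = -39/2;  [s^4] = 395/8;  [s^5] = -4881/40.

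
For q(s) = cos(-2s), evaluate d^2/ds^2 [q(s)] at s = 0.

From the series, [s^2] q = -2; multiply by 2! = 2 to get -4.

-4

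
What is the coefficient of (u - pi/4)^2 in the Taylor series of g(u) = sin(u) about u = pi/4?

g(pi/4) = sqrt(2)/2
g′(pi/4) = sqrt(2)/2
g′′(pi/4) = -sqrt(2)/2
Dividing each by k! gives the coefficients c_0, ..., c_2.

-sqrt(2)/4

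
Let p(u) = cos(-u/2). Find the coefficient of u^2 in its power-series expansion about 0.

Use the known series and substitute for the argument.
p(0) = 1
p′(0) = 0
p′′(0) = -1/4
So c_2 = p′′(0)/2! = -1/8.

-1/8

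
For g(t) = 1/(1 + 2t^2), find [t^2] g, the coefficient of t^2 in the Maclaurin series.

-2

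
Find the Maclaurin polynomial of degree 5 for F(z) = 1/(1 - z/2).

z^5/32 + z^4/16 + z^3/8 + z^2/4 + z/2 + 1

Apply the Taylor formula c_k = f^(k)(a)/k!.
F(0) = 1
F′(0) = 1/2
F′′(0) = 1/2
F′′′(0) = 3/4
F^(4)(0) = 3/2
F^(5)(0) = 15/4
The Taylor polynomial is Σ F^(k)(0)/k! · z^k.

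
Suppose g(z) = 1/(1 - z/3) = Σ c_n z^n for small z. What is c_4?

[z^0] = 1;  [z^1] = 1/3;  [z^2] = 1/9;  [z^3] = 1/27;  [z^4] = 1/81.
So c_4 = g^(4)(0)/4! = 1/81.

1/81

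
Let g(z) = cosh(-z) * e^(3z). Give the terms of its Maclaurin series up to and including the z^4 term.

Expand each factor separately, then convolve coefficients.

17*z^4/3 + 6*z^3 + 5*z^2 + 3*z + 1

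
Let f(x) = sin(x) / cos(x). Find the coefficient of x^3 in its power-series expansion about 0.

1/3

Divide the numerator series by the denominator series (power-series long division).
f(0) = 0
f′(0) = 1
f′′(0) = 0
f′′′(0) = 2
The Taylor polynomial is Σ f^(k)(0)/k! · x^k.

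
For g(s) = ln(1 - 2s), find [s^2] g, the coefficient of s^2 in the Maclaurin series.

-2

Use the known series and substitute for the argument.
[s^0] = 0;  [s^1] = -2;  [s^2] = -2.
So c_2 = g′′(0)/2! = -2.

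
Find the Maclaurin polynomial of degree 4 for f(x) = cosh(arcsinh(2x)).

Substitute the inner expansion into the outer series and collect powers.
f(0) = 1
f′(0) = 0
f′′(0) = 4
f′′′(0) = 0
f^(4)(0) = -48
Then c_k = f^(k)(0)/k! gives each Taylor coefficient.

-2*x^4 + 2*x^2 + 1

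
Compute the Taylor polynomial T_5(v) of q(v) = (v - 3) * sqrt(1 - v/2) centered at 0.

v^5/8192 - v^4/2048 - v^3/128 - 5*v^2/32 + 7*v/4 - 3

Distribute the polynomial across the series and collect like powers.
[v^0] = -3;  [v^1] = 7/4;  [v^2] = -5/32;  [v^3] = -1/128;  [v^4] = -1/2048;  [v^5] = 1/8192.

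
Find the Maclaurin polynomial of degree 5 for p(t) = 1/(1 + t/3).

-t^5/243 + t^4/81 - t^3/27 + t^2/9 - t/3 + 1

p(0) = 1
p′(0) = -1/3
p′′(0) = 2/9
p′′′(0) = -2/9
p^(4)(0) = 8/27
p^(5)(0) = -40/81
Dividing each by k! gives the coefficients c_0, ..., c_5.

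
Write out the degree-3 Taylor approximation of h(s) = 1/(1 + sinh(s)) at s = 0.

-7*s^3/6 + s^2 - s + 1

Plug the Maclaurin series of the inner function into that of the outer and collect terms.
h(0) = 1
h′(0) = -1
h′′(0) = 2
h′′′(0) = -7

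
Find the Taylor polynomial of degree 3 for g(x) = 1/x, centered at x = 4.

-(x - 4)^3/256 + (x - 4)^2/64 - (x - 4)/16 + 1/4

Differentiate repeatedly and evaluate at the center.
g(4) = 1/4
g′(4) = -1/16
g′′(4) = 1/32
g′′′(4) = -3/128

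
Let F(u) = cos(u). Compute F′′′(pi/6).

The coefficient of (u - pi/6)^3 in the expansion is 1/12, so F′′′(pi/6) = 3! * (1/12) = 1/2.

1/2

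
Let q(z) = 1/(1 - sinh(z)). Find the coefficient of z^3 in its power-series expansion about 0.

7/6

Substitute the inner expansion into the outer series and collect powers.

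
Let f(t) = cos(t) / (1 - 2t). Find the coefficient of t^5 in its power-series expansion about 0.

Multiply the two series term by term and collect like powers.
f(0) = 1
f′(0) = 2
f′′(0) = 7
f′′′(0) = 42
f^(4)(0) = 337
f^(5)(0) = 3370
The Taylor polynomial is Σ f^(k)(0)/k! · t^k.

337/12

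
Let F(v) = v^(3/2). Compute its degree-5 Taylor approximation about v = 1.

-3*(v - 1)^5/256 + 3*(v - 1)^4/128 - (v - 1)^3/16 + 3*(v - 1)^2/8 + 3*(v - 1)/2 + 1

F(1) = 1
F′(1) = 3/2
F′′(1) = 3/4
F′′′(1) = -3/8
F^(4)(1) = 9/16
F^(5)(1) = -45/32
Then c_k = F^(k)(1)/k! gives each Taylor coefficient.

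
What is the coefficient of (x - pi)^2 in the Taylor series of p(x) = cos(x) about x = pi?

1/2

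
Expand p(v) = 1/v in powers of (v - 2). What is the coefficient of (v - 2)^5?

-1/64

p(2) = 1/2
p′(2) = -1/4
p′′(2) = 1/4
p′′′(2) = -3/8
p^(4)(2) = 3/4
p^(5)(2) = -15/8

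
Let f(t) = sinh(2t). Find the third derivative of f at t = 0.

From the series, [t^3] f = 4/3; multiply by 3! = 6 to get 8.

8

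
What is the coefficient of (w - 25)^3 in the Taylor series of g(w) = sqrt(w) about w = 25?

1/50000

Differentiate repeatedly and evaluate at the center.
[(w - 25)^0] = 5;  [(w - 25)^1] = 1/10;  [(w - 25)^2] = -1/1000;  [(w - 25)^3] = 1/50000.
So c_3 = g′′′(25)/3! = 1/50000.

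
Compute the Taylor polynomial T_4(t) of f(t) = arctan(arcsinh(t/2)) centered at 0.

-t^3/16 + t/2

Plug the Maclaurin series of the inner function into that of the outer and collect terms.
f(0) = 0
f′(0) = 1/2
f′′(0) = 0
f′′′(0) = -3/8
f^(4)(0) = 0
Then c_k = f^(k)(0)/k! gives each Taylor coefficient.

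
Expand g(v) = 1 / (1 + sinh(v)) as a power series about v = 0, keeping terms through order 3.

Use the geometric series for the reciprocal, then substitute.
g(0) = 1
g′(0) = -1
g′′(0) = 2
g′′′(0) = -7

-7*v^3/6 + v^2 - v + 1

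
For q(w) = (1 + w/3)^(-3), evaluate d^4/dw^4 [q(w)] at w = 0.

The coefficient of w^4 in the expansion is 5/27, so q^(4)(0) = 4! * (5/27) = 40/9.

40/9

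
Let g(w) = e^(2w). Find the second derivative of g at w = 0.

4

From the series, [w^2] g = 2; multiply by 2! = 2 to get 4.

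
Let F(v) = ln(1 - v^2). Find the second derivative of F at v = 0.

-2

From the series, [v^2] F = -1; multiply by 2! = 2 to get -2.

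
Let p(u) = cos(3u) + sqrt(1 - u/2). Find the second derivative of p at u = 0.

Combine the two series term by term.
From the series, [u^2] p = -145/32; multiply by 2! = 2 to get -145/16.

-145/16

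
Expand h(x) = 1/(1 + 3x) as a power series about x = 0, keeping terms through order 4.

Apply the Taylor formula c_k = f^(k)(a)/k!.

81*x^4 - 27*x^3 + 9*x^2 - 3*x + 1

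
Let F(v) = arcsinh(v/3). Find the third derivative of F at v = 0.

Use the known series and substitute for the argument.
The coefficient of v^3 in the expansion is -1/162, so F′′′(0) = 3! * (-1/162) = -1/27.

-1/27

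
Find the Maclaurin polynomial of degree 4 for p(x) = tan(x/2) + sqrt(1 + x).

-5*x^4/128 + 5*x^3/48 - x^2/8 + x + 1

Add the two expansions coefficient-wise.
[x^0] = 1;  [x^1] = 1;  [x^2] = -1/8;  [x^3] = 5/48;  [x^4] = -5/128.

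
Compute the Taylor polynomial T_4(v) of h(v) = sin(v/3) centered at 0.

-v^3/162 + v/3

Apply the Taylor formula c_k = f^(k)(a)/k!.
[v^0] = 0;  [v^1] = 1/3;  [v^2] = 0;  [v^3] = -1/162;  [v^4] = 0.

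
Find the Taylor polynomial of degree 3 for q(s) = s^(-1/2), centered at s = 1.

q(1) = 1
q′(1) = -1/2
q′′(1) = 3/4
q′′′(1) = -15/8

-5*(s - 1)^3/16 + 3*(s - 1)^2/8 - (s - 1)/2 + 1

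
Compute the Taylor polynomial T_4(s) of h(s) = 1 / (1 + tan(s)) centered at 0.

Write 1/(1+u) = 1 - u + u^2 - u^3 + ... and substitute the series for u.
[s^0] = 1;  [s^1] = -1;  [s^2] = 1;  [s^3] = -4/3;  [s^4] = 5/3.

5*s^4/3 - 4*s^3/3 + s^2 - s + 1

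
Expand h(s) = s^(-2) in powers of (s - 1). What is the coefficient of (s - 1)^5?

-6

h(1) = 1
h′(1) = -2
h′′(1) = 6
h′′′(1) = -24
h^(4)(1) = 120
h^(5)(1) = -720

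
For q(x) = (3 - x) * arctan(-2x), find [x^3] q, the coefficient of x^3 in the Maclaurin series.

Multiply each power in the prefactor through the base expansion.
q(0) = 0
q′(0) = -6
q′′(0) = 4
q′′′(0) = 48
So c_3 = q′′′(0)/3! = 8.

8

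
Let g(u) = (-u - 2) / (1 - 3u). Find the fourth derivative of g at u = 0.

-4536

Multiply each power in the prefactor through the base expansion.
The coefficient of u^4 in the expansion is -189, so g^(4)(0) = 4! * (-189) = -4536.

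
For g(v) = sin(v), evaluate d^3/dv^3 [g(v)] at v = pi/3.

Use the known series and substitute for the argument.
The coefficient of (v - pi/3)^3 in the expansion is -1/12, so g′′′(pi/3) = 3! * (-1/12) = -1/2.

-1/2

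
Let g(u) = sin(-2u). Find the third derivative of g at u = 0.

8

The coefficient of u^3 in the expansion is 4/3, so g′′′(0) = 3! * (4/3) = 8.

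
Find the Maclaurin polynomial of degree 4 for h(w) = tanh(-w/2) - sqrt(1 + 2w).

5*w^4/8 - 11*w^3/24 + w^2/2 - 3*w/2 - 1

Combine the two series term by term.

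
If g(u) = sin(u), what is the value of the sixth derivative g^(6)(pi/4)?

Differentiate repeatedly and evaluate at the center.
The coefficient of (u - pi/4)^6 in the expansion is -sqrt(2)/1440, so g^(6)(pi/4) = 6! * (-sqrt(2)/1440) = -sqrt(2)/2.

-sqrt(2)/2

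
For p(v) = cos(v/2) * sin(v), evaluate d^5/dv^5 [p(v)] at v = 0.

Multiply the two series term by term and collect like powers.
From the series, [v^5] p = 61/1920; multiply by 5! = 120 to get 61/16.

61/16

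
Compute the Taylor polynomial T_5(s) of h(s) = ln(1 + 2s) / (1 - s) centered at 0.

76*s^5/15 - 4*s^4/3 + 8*s^3/3 + 2*s

Write out both Maclaurin series and multiply, keeping only the needed powers.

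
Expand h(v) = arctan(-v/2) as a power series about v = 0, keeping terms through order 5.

h(0) = 0
h′(0) = -1/2
h′′(0) = 0
h′′′(0) = 1/4
h^(4)(0) = 0
h^(5)(0) = -3/4

-v^5/160 + v^3/24 - v/2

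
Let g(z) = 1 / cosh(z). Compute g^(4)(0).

5

Divide the numerator series by the denominator series (power-series long division).
The coefficient of z^4 in the expansion is 5/24, so g^(4)(0) = 4! * (5/24) = 5.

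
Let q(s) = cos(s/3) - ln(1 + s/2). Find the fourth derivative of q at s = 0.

Combine the two series term by term.
The coefficient of s^4 in the expansion is 251/15552, so q^(4)(0) = 4! * (251/15552) = 251/648.

251/648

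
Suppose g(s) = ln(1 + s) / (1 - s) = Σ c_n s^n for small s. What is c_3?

Expand each factor separately, then convolve coefficients.
[s^0] = 0;  [s^1] = 1;  [s^2] = 1/2;  [s^3] = 5/6.
So c_3 = g′′′(0)/3! = 5/6.

5/6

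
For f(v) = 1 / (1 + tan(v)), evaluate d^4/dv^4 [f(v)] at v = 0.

40

Use the geometric series for the reciprocal, then substitute.
From the series, [v^4] f = 5/3; multiply by 4! = 24 to get 40.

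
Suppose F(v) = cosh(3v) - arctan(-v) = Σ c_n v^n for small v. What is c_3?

-1/3

Combine the two series term by term.
[v^0] = 1;  [v^1] = 1;  [v^2] = 9/2;  [v^3] = -1/3.
So c_3 = F′′′(0)/3! = -1/3.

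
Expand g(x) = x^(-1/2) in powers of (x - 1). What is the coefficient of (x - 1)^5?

-63/256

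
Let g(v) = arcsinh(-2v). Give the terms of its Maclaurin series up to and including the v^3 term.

4*v^3/3 - 2*v

g(0) = 0
g′(0) = -2
g′′(0) = 0
g′′′(0) = 8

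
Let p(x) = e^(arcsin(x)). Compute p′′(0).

Plug the Maclaurin series of the inner function into that of the outer and collect terms.
The coefficient of x^2 in the expansion is 1/2, so p′′(0) = 2! * (1/2) = 1.

1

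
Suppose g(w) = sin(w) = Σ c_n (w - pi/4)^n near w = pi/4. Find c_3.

[(w - pi/4)^0] = sqrt(2)/2;  [(w - pi/4)^1] = sqrt(2)/2;  [(w - pi/4)^2] = -sqrt(2)/4;  [(w - pi/4)^3] = -sqrt(2)/12.

-sqrt(2)/12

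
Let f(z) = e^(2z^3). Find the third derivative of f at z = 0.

Apply the Taylor formula c_k = f^(k)(a)/k!.
The coefficient of z^3 in the expansion is 2, so f′′′(0) = 3! * (2) = 12.

12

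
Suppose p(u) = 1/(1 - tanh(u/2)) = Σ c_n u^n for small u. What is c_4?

1/48

Compose series: expand the inner function first, then feed it into the outer expansion.
p(0) = 1
p′(0) = 1/2
p′′(0) = 1/2
p′′′(0) = 1/2
p^(4)(0) = 1/2
Dividing each by k! gives the coefficients c_0, ..., c_4.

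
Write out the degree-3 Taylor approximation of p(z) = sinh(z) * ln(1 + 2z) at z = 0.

-2*z^3 + 2*z^2

Expand each factor separately, then convolve coefficients.
p(0) = 0
p′(0) = 0
p′′(0) = 4
p′′′(0) = -12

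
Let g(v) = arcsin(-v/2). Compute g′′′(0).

The coefficient of v^3 in the expansion is -1/48, so g′′′(0) = 3! * (-1/48) = -1/8.

-1/8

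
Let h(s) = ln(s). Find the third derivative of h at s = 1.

2

The coefficient of (s - 1)^3 in the expansion is 1/3, so h′′′(1) = 3! * (1/3) = 2.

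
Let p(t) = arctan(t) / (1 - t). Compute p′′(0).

Expand 1/(denominator) as a geometric series and multiply by the numerator's series.
The coefficient of t^2 in the expansion is 1, so p′′(0) = 2! * (1) = 2.

2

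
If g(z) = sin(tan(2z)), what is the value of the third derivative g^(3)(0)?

Let u equal the inner series; expand the outer function in u and truncate.
From the series, [z^3] g = 4/3; multiply by 3! = 6 to get 8.

8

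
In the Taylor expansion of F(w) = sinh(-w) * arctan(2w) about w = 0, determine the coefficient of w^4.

7/3

Take the Cauchy product of the two expansions.
F(0) = 0
F′(0) = 0
F′′(0) = -4
F′′′(0) = 0
F^(4)(0) = 56
Then c_k = F^(k)(0)/k! gives each Taylor coefficient.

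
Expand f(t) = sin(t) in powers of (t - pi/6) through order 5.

[(t - pi/6)^0] = 1/2;  [(t - pi/6)^1] = sqrt(3)/2;  [(t - pi/6)^2] = -1/4;  [(t - pi/6)^3] = -sqrt(3)/12;  [(t - pi/6)^4] = 1/48;  [(t - pi/6)^5] = sqrt(3)/240.

sqrt(3)*(t - pi/6)^5/240 + (t - pi/6)^4/48 - sqrt(3)*(t - pi/6)^3/12 - (t - pi/6)^2/4 + sqrt(3)*(t - pi/6)/2 + 1/2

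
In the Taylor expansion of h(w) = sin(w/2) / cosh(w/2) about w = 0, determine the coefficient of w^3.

-1/12

Divide the numerator series by the denominator series (power-series long division).
h(0) = 0
h′(0) = 1/2
h′′(0) = 0
h′′′(0) = -1/2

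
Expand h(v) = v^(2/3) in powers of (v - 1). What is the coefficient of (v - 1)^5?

Differentiate repeatedly and evaluate at the center.
[(v - 1)^0] = 1;  [(v - 1)^1] = 2/3;  [(v - 1)^2] = -1/9;  [(v - 1)^3] = 4/81;  [(v - 1)^4] = -7/243;  [(v - 1)^5] = 14/729.

14/729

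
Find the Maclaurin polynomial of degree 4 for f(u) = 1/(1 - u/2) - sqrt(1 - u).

13*u^4/128 + 3*u^3/16 + 3*u^2/8 + u

Expand each term separately and add.
f(0) = 0
f′(0) = 1
f′′(0) = 3/4
f′′′(0) = 9/8
f^(4)(0) = 39/16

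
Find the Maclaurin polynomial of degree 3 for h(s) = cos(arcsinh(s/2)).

1 - s^2/8

Compose series: expand the inner function first, then feed it into the outer expansion.
h(0) = 1
h′(0) = 0
h′′(0) = -1/4
h′′′(0) = 0
Dividing each by k! gives the coefficients c_0, ..., c_3.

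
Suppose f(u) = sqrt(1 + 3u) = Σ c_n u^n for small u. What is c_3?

27/16

Compute the successive derivatives at the expansion point and divide by k!.
f(0) = 1
f′(0) = 3/2
f′′(0) = -9/4
f′′′(0) = 81/8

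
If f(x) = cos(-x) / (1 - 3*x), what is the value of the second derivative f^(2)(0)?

Use 1/(1 - r) = Σ r^k on the denominator, then take the Cauchy product.
From the series, [x^2] f = 17/2; multiply by 2! = 2 to get 17.

17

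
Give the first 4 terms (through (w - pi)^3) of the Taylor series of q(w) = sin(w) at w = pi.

Differentiate repeatedly and evaluate at the center.

(w - pi)^3/6 - (w - pi)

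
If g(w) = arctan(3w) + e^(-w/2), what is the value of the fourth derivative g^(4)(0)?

1/16

Expand each term separately and add.
The coefficient of w^4 in the expansion is 1/384, so g^(4)(0) = 4! * (1/384) = 1/16.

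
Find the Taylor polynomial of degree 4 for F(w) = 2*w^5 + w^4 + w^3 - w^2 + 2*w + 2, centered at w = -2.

[(w + 2)^0] = -62;  [(w + 2)^1] = 146;  [(w + 2)^2] = -143;  [(w + 2)^3] = 73;  [(w + 2)^4] = -19.

-19*(w + 2)^4 + 73*(w + 2)^3 - 143*(w + 2)^2 + 146*(w + 2) - 62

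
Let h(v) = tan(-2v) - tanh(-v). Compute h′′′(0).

Combine the two series term by term.
From the series, [v^3] h = -3; multiply by 3! = 6 to get -18.

-18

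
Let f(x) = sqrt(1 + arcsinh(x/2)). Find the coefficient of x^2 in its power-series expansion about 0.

-1/32

Plug the Maclaurin series of the inner function into that of the outer and collect terms.
f(0) = 1
f′(0) = 1/4
f′′(0) = -1/16
So c_2 = f′′(0)/2! = -1/32.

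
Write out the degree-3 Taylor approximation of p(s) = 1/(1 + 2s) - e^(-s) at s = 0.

-47*s^3/6 + 7*s^2/2 - s

Expand each term separately and add.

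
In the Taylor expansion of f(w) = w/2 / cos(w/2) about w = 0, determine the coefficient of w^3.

Invert the denominator's series and multiply.
f(0) = 0
f′(0) = 1/2
f′′(0) = 0
f′′′(0) = 3/8

1/16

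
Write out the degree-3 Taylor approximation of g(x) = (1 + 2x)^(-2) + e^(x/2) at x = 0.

-1535*x^3/48 + 97*x^2/8 - 7*x/2 + 2

Expand each term separately and add.
g(0) = 2
g′(0) = -7/2
g′′(0) = 97/4
g′′′(0) = -1535/8
Dividing each by k! gives the coefficients c_0, ..., c_3.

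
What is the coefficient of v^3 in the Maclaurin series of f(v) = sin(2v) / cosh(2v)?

-16/3

Invert the denominator's series and multiply.
[v^0] = 0;  [v^1] = 2;  [v^2] = 0;  [v^3] = -16/3.
So c_3 = f′′′(0)/3! = -16/3.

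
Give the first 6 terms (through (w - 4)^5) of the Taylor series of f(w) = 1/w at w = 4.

f(4) = 1/4
f′(4) = -1/16
f′′(4) = 1/32
f′′′(4) = -3/128
f^(4)(4) = 3/128
f^(5)(4) = -15/512

-(w - 4)^5/4096 + (w - 4)^4/1024 - (w - 4)^3/256 + (w - 4)^2/64 - (w - 4)/16 + 1/4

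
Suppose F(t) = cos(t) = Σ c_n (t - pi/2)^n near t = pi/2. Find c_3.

F(pi/2) = 0
F′(pi/2) = -1
F′′(pi/2) = 0
F′′′(pi/2) = 1
So c_3 = F′′′(pi/2)/3! = 1/6.

1/6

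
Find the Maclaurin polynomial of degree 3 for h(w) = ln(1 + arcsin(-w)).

Plug the Maclaurin series of the inner function into that of the outer and collect terms.
h(0) = 0
h′(0) = -1
h′′(0) = -1
h′′′(0) = -3
Dividing each by k! gives the coefficients c_0, ..., c_3.

-w^3/2 - w^2/2 - w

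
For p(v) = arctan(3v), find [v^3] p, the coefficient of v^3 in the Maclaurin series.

c_3 = p′′′(0)/3! = -9.

-9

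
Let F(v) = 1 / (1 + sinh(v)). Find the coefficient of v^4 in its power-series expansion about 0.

4/3

Use the geometric series for the reciprocal, then substitute.
[v^0] = 1;  [v^1] = -1;  [v^2] = 1;  [v^3] = -7/6;  [v^4] = 4/3.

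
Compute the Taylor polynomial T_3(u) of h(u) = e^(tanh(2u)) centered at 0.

Plug the Maclaurin series of the inner function into that of the outer and collect terms.
h(0) = 1
h′(0) = 2
h′′(0) = 4
h′′′(0) = -8

-4*u^3/3 + 2*u^2 + 2*u + 1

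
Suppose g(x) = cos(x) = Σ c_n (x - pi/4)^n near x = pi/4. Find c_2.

g(pi/4) = sqrt(2)/2
g′(pi/4) = -sqrt(2)/2
g′′(pi/4) = -sqrt(2)/2
So c_2 = g′′(pi/4)/2! = -sqrt(2)/4.

-sqrt(2)/4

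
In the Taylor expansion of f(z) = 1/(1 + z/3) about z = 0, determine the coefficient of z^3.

-1/27

[z^0] = 1;  [z^1] = -1/3;  [z^2] = 1/9;  [z^3] = -1/27.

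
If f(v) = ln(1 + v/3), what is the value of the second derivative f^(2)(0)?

-1/9

Differentiate repeatedly and evaluate at the center.
From the series, [v^2] f = -1/18; multiply by 2! = 2 to get -1/9.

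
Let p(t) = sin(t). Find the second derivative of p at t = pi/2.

-1

The coefficient of (t - pi/2)^2 in the expansion is -1/2, so p′′(pi/2) = 2! * (-1/2) = -1.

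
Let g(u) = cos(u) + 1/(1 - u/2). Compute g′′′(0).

3/4

Add the two expansions coefficient-wise.
The coefficient of u^3 in the expansion is 1/8, so g′′′(0) = 3! * (1/8) = 3/4.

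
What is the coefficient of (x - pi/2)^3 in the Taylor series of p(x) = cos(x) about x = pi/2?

[(x - pi/2)^0] = 0;  [(x - pi/2)^1] = -1;  [(x - pi/2)^2] = 0;  [(x - pi/2)^3] = 1/6.

1/6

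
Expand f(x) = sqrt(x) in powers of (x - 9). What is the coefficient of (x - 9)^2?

Compute the successive derivatives at the expansion point and divide by k!.
f(9) = 3
f′(9) = 1/6
f′′(9) = -1/108
Then c_k = f^(k)(9)/k! gives each Taylor coefficient.

-1/216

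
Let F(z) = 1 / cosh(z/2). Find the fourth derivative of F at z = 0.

Divide the numerator series by the denominator series (power-series long division).
From the series, [z^4] F = 5/384; multiply by 4! = 24 to get 5/16.

5/16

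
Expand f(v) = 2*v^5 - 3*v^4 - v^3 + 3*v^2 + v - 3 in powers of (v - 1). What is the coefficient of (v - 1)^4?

[(v - 1)^0] = -1;  [(v - 1)^1] = 2;  [(v - 1)^2] = 2;  [(v - 1)^3] = 7;  [(v - 1)^4] = 7.
So c_4 = f^(4)(1)/4! = 7.

7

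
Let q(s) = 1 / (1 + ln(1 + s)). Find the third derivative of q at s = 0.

Expand as Σ (-1)^k u^k with u equal to the inner function's series.
The coefficient of s^3 in the expansion is -7/3, so q′′′(0) = 3! * (-7/3) = -14.

-14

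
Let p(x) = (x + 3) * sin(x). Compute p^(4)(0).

Multiply each power in the prefactor through the base expansion.
The coefficient of x^4 in the expansion is -1/6, so p^(4)(0) = 4! * (-1/6) = -4.

-4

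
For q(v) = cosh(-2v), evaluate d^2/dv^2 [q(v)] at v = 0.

From the series, [v^2] q = 2; multiply by 2! = 2 to get 4.

4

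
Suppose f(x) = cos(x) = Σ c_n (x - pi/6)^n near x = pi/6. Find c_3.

[(x - pi/6)^0] = sqrt(3)/2;  [(x - pi/6)^1] = -1/2;  [(x - pi/6)^2] = -sqrt(3)/4;  [(x - pi/6)^3] = 1/12.

1/12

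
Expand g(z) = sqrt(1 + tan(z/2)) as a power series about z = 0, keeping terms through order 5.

601*z^5/122880 - 47*z^4/6144 + 11*z^3/384 - z^2/32 + z/4 + 1

Substitute the inner expansion into the outer series and collect powers.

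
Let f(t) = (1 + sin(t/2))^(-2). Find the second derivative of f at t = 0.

3/2

Substitute the inner expansion into the outer series and collect powers.
The coefficient of t^2 in the expansion is 3/4, so f′′(0) = 2! * (3/4) = 3/2.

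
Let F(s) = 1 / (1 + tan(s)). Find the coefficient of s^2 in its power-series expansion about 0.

1

Expand as Σ (-1)^k u^k with u equal to the inner function's series.
F(0) = 1
F′(0) = -1
F′′(0) = 2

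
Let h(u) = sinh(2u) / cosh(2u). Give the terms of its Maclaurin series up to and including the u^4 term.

Invert the denominator's series and multiply.
[u^0] = 0;  [u^1] = 2;  [u^2] = 0;  [u^3] = -8/3;  [u^4] = 0.

-8*u^3/3 + 2*u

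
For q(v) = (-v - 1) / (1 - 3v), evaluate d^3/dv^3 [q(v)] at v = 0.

-216

Distribute the polynomial across the series and collect like powers.
The coefficient of v^3 in the expansion is -36, so q′′′(0) = 3! * (-36) = -216.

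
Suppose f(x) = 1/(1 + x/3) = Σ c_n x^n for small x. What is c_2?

f(0) = 1
f′(0) = -1/3
f′′(0) = 2/9
Then c_k = f^(k)(0)/k! gives each Taylor coefficient.

1/9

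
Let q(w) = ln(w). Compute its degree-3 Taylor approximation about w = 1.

(w - 1)^3/3 - (w - 1)^2/2 + (w - 1)

Use the known series and substitute for the argument.
q(1) = 0
q′(1) = 1
q′′(1) = -1
q′′′(1) = 2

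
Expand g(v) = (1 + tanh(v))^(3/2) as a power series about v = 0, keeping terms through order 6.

Let u equal the inner series; expand the outer function in u and truncate.
g(0) = 1
g′(0) = 3/2
g′′(0) = 3/4
g′′′(0) = -27/8
g^(4)(0) = -87/16
g^(5)(0) = 963/32
g^(6)(0) = 5403/64

1801*v^6/15360 + 321*v^5/1280 - 29*v^4/128 - 9*v^3/16 + 3*v^2/8 + 3*v/2 + 1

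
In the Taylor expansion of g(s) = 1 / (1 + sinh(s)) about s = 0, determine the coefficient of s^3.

-7/6

Use the geometric series for the reciprocal, then substitute.
g(0) = 1
g′(0) = -1
g′′(0) = 2
g′′′(0) = -7
So c_3 = g′′′(0)/3! = -7/6.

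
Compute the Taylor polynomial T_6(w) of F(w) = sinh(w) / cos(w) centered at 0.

3*w^5/10 + 2*w^3/3 + w

Divide the numerator series by the denominator series (power-series long division).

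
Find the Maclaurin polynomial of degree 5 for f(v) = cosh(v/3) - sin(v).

-v^5/120 + v^4/1944 + v^3/6 + v^2/18 - v + 1

Combine the two series term by term.
f(0) = 1
f′(0) = -1
f′′(0) = 1/9
f′′′(0) = 1
f^(4)(0) = 1/81
f^(5)(0) = -1
The Taylor polynomial is Σ f^(k)(0)/k! · v^k.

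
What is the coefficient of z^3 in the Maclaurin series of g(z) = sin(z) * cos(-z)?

Write out both Maclaurin series and multiply, keeping only the needed powers.
g(0) = 0
g′(0) = 1
g′′(0) = 0
g′′′(0) = -4
Dividing each by k! gives the coefficients c_0, ..., c_3.

-2/3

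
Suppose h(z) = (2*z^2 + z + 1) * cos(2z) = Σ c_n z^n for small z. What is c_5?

Distribute the polynomial across the series and collect like powers.
[z^0] = 1;  [z^1] = 1;  [z^2] = 0;  [z^3] = -2;  [z^4] = -10/3;  [z^5] = 2/3.
So c_5 = h^(5)(0)/5! = 2/3.

2/3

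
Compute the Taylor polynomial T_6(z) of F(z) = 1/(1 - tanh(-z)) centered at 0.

Compose series: expand the inner function first, then feed it into the outer expansion.
F(0) = 1
F′(0) = -1
F′′(0) = 2
F′′′(0) = -4
F^(4)(0) = 8
F^(5)(0) = -16
F^(6)(0) = 32
Dividing each by k! gives the coefficients c_0, ..., c_6.

2*z^6/45 - 2*z^5/15 + z^4/3 - 2*z^3/3 + z^2 - z + 1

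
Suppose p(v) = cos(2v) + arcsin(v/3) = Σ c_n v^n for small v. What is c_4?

Expand each term separately and add.
p(0) = 1
p′(0) = 1/3
p′′(0) = -4
p′′′(0) = 1/27
p^(4)(0) = 16

2/3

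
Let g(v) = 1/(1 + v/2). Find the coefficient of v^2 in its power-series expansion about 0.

g(0) = 1
g′(0) = -1/2
g′′(0) = 1/2
So c_2 = g′′(0)/2! = 1/4.

1/4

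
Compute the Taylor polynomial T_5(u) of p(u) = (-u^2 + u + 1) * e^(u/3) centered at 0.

-41*u^5/7290 - 95*u^4/1944 - 22*u^3/81 - 11*u^2/18 + 4*u/3 + 1

Multiply each power in the prefactor through the base expansion.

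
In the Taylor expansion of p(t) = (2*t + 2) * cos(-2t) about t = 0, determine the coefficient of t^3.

-4

Distribute the polynomial across the series and collect like powers.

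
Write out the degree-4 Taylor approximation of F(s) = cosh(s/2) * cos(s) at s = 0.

-7*s^4/384 - 3*s^2/8 + 1

Multiply the two series term by term and collect like powers.
[s^0] = 1;  [s^1] = 0;  [s^2] = -3/8;  [s^3] = 0;  [s^4] = -7/384.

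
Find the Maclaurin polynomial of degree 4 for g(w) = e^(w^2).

w^4/2 + w^2 + 1

g(0) = 1
g′(0) = 0
g′′(0) = 2
g′′′(0) = 0
g^(4)(0) = 12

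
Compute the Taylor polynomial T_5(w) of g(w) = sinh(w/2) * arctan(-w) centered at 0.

7*w^4/48 - w^2/2

Write out both Maclaurin series and multiply, keeping only the needed powers.
g(0) = 0
g′(0) = 0
g′′(0) = -1
g′′′(0) = 0
g^(4)(0) = 7/2
g^(5)(0) = 0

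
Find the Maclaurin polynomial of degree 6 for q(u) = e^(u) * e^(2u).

81*u^6/80 + 81*u^5/40 + 27*u^4/8 + 9*u^3/2 + 9*u^2/2 + 3*u + 1

Multiply the two series term by term and collect like powers.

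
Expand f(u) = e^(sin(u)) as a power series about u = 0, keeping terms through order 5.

-u^5/15 - u^4/8 + u^2/2 + u + 1

Substitute the inner expansion into the outer series and collect powers.
[u^0] = 1;  [u^1] = 1;  [u^2] = 1/2;  [u^3] = 0;  [u^4] = -1/8;  [u^5] = -1/15.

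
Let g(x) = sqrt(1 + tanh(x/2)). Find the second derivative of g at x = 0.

Substitute the inner expansion into the outer series and collect powers.
The coefficient of x^2 in the expansion is -1/32, so g′′(0) = 2! * (-1/32) = -1/16.

-1/16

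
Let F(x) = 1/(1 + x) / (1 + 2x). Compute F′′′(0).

Write out both Maclaurin series and multiply, keeping only the needed powers.
The coefficient of x^3 in the expansion is -15, so F′′′(0) = 3! * (-15) = -90.

-90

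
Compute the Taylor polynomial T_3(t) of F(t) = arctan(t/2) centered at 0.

-t^3/24 + t/2

[t^0] = 0;  [t^1] = 1/2;  [t^2] = 0;  [t^3] = -1/24.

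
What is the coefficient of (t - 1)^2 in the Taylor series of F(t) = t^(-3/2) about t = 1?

15/8

F(1) = 1
F′(1) = -3/2
F′′(1) = 15/4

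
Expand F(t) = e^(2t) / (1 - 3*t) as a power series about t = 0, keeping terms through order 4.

473*t^4/3 + 157*t^3/3 + 17*t^2 + 5*t + 1

Expand 1/(denominator) as a geometric series and multiply by the numerator's series.
F(0) = 1
F′(0) = 5
F′′(0) = 34
F′′′(0) = 314
F^(4)(0) = 3784
The Taylor polynomial is Σ F^(k)(0)/k! · t^k.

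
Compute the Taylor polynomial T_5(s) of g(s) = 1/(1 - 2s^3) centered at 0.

Compute the successive derivatives at the expansion point and divide by k!.
g(0) = 1
g′(0) = 0
g′′(0) = 0
g′′′(0) = 12
g^(4)(0) = 0
g^(5)(0) = 0

2*s^3 + 1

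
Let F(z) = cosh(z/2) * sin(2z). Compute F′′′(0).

-13/2

Write out both Maclaurin series and multiply, keeping only the needed powers.
From the series, [z^3] F = -13/12; multiply by 3! = 6 to get -13/2.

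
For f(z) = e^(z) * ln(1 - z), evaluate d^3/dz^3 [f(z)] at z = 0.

-8

Write out both Maclaurin series and multiply, keeping only the needed powers.
The coefficient of z^3 in the expansion is -4/3, so f′′′(0) = 3! * (-4/3) = -8.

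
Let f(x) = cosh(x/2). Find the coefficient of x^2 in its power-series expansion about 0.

f(0) = 1
f′(0) = 0
f′′(0) = 1/4

1/8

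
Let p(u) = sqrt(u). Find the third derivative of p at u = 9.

1/648

The coefficient of (u - 9)^3 in the expansion is 1/3888, so p′′′(9) = 3! * (1/3888) = 1/648.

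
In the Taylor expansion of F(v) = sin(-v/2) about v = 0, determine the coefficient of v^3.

1/48

F(0) = 0
F′(0) = -1/2
F′′(0) = 0
F′′′(0) = 1/8
Then c_k = F^(k)(0)/k! gives each Taylor coefficient.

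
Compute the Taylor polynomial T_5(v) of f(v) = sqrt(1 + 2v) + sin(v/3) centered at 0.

Combine the two series term by term.
f(0) = 1
f′(0) = 4/3
f′′(0) = -1
f′′′(0) = 80/27
f^(4)(0) = -15
f^(5)(0) = 25516/243

6379*v^5/7290 - 5*v^4/8 + 40*v^3/81 - v^2/2 + 4*v/3 + 1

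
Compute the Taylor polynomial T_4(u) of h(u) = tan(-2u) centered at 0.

-8*u^3/3 - 2*u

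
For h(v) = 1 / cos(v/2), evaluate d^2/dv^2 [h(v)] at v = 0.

1/4

Invert the denominator's series and multiply.
From the series, [v^2] h = 1/8; multiply by 2! = 2 to get 1/4.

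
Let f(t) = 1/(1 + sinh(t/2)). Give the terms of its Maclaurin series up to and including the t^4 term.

Substitute the inner expansion into the outer series and collect powers.
f(0) = 1
f′(0) = -1/2
f′′(0) = 1/2
f′′′(0) = -7/8
f^(4)(0) = 2
The Taylor polynomial is Σ f^(k)(0)/k! · t^k.

t^4/12 - 7*t^3/48 + t^2/4 - t/2 + 1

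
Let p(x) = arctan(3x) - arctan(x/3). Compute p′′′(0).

-1456/27

Add the two expansions coefficient-wise.
The coefficient of x^3 in the expansion is -728/81, so p′′′(0) = 3! * (-728/81) = -1456/27.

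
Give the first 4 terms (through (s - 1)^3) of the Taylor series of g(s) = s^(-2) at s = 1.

Use the known series and substitute for the argument.
[(s - 1)^0] = 1;  [(s - 1)^1] = -2;  [(s - 1)^2] = 3;  [(s - 1)^3] = -4.

-4*(s - 1)^3 + 3*(s - 1)^2 - 2*(s - 1) + 1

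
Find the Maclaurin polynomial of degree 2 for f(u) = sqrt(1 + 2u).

-u^2/2 + u + 1

Apply the Taylor formula c_k = f^(k)(a)/k!.
[u^0] = 1;  [u^1] = 1;  [u^2] = -1/2.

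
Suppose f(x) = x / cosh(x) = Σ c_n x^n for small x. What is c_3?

-1/2

Write the quotient as an unknown series and match coefficients against numerator = denominator · series.
So c_3 = f′′′(0)/3! = -1/2.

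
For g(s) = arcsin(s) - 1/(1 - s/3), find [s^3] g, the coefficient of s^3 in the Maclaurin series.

Expand each term separately and add.
[s^0] = -1;  [s^1] = 2/3;  [s^2] = -1/9;  [s^3] = 7/54.

7/54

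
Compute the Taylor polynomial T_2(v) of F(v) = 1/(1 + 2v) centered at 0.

F(0) = 1
F′(0) = -2
F′′(0) = 8

4*v^2 - 2*v + 1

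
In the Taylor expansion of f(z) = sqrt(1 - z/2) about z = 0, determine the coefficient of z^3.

-1/128

Apply the Taylor formula c_k = f^(k)(a)/k!.
So c_3 = f′′′(0)/3! = -1/128.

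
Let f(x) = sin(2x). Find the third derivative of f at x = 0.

The coefficient of x^3 in the expansion is -4/3, so f′′′(0) = 3! * (-4/3) = -8.

-8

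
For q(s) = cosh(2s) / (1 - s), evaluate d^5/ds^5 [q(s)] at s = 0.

440

Expand each factor separately, then convolve coefficients.
From the series, [s^5] q = 11/3; multiply by 5! = 120 to get 440.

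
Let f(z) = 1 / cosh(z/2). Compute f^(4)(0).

5/16

Write the quotient as an unknown series and match coefficients against numerator = denominator · series.
From the series, [z^4] f = 5/384; multiply by 4! = 24 to get 5/16.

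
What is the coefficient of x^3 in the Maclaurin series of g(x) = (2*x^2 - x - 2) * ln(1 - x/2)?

-19/24

Multiply each power in the prefactor through the base expansion.
[x^0] = 0;  [x^1] = 1;  [x^2] = 3/4;  [x^3] = -19/24.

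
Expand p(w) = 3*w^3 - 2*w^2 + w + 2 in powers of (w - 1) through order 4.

Apply the Taylor formula c_k = f^(k)(a)/k!.

3*(w - 1)^3 + 7*(w - 1)^2 + 6*(w - 1) + 4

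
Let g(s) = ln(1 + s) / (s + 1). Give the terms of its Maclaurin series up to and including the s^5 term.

Expand 1/(denominator) as a geometric series and multiply by the numerator's series.
g(0) = 0
g′(0) = 1
g′′(0) = -3
g′′′(0) = 11
g^(4)(0) = -50
g^(5)(0) = 274

137*s^5/60 - 25*s^4/12 + 11*s^3/6 - 3*s^2/2 + s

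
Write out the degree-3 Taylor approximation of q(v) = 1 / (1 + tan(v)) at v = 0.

-4*v^3/3 + v^2 - v + 1

Write 1/(1+u) = 1 - u + u^2 - u^3 + ... and substitute the series for u.
q(0) = 1
q′(0) = -1
q′′(0) = 2
q′′′(0) = -8
Then c_k = q^(k)(0)/k! gives each Taylor coefficient.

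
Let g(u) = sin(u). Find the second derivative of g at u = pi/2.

-1

The coefficient of (u - pi/2)^2 in the expansion is -1/2, so g′′(pi/2) = 2! * (-1/2) = -1.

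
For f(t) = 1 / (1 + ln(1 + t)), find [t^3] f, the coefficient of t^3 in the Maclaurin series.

Expand as Σ (-1)^k u^k with u equal to the inner function's series.
[t^0] = 1;  [t^1] = -1;  [t^2] = 3/2;  [t^3] = -7/3.

-7/3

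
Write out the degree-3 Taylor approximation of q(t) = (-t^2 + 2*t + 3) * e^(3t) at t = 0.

39*t^3/2 + 37*t^2/2 + 11*t + 3

Multiply each power in the prefactor through the base expansion.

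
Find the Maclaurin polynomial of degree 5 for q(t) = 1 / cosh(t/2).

Invert the denominator's series and multiply.
[t^0] = 1;  [t^1] = 0;  [t^2] = -1/8;  [t^3] = 0;  [t^4] = 5/384;  [t^5] = 0.

5*t^4/384 - t^2/8 + 1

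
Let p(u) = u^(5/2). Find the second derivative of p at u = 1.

15/4

From the series, [(u - 1)^2] p = 15/8; multiply by 2! = 2 to get 15/4.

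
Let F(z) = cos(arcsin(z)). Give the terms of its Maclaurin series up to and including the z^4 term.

-z^4/8 - z^2/2 + 1

Plug the Maclaurin series of the inner function into that of the outer and collect terms.
F(0) = 1
F′(0) = 0
F′′(0) = -1
F′′′(0) = 0
F^(4)(0) = -3
Then c_k = F^(k)(0)/k! gives each Taylor coefficient.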